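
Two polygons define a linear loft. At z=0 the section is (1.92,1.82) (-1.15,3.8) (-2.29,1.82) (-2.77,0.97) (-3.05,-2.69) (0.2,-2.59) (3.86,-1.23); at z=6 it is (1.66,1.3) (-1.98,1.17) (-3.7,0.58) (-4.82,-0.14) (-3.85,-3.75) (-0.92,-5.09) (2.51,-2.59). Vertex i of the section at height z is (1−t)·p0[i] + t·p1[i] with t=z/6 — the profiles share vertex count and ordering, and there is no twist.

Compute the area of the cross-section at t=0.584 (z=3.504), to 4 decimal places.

Area at t=0.584: 31.8413

Cross-section at t=0.584: each vertex is (1-t)·p0[i] + t·p1[i].
  v1: (1-0.584)·(1.92,1.82) + 0.584·(1.66,1.3) = (1.7682,1.5163)
  v2: (1-0.584)·(-1.15,3.8) + 0.584·(-1.98,1.17) = (-1.6347,2.2641)
  v3: (1-0.584)·(-2.29,1.82) + 0.584·(-3.7,0.58) = (-3.1134,1.0958)
  v4: (1-0.584)·(-2.77,0.97) + 0.584·(-4.82,-0.14) = (-3.9672,0.3218)
  v5: (1-0.584)·(-3.05,-2.69) + 0.584·(-3.85,-3.75) = (-3.5172,-3.3090)
  v6: (1-0.584)·(0.2,-2.59) + 0.584·(-0.92,-5.09) = (-0.4541,-4.0500)
  v7: (1-0.584)·(3.86,-1.23) + 0.584·(2.51,-2.59) = (3.0716,-2.0242)
Shoelace sum Σ(x_i·y_{i+1} − x_{i+1}·y_i):
  i=1: 1.7682·2.2641 − -1.6347·1.5163 = +6.4820 (running +6.4820)
  i=2: -1.6347·1.0958 − -3.1134·2.2641 = +5.2577 (running +11.7397)
  i=3: -3.1134·0.3218 − -3.9672·1.0958 = +3.3456 (running +15.0853)
  i=4: -3.9672·-3.3090 − -3.5172·0.3218 = +14.2593 (running +29.3447)
  i=5: -3.5172·-4.0500 − -0.4541·-3.3090 = +12.7421 (running +42.0867)
  i=6: -0.4541·-2.0242 − 3.0716·-4.0500 = +13.3591 (running +55.4459)
  i=7: 3.0716·1.5163 − 1.7682·-2.0242 = +8.2367 (running +63.6826)
Area = |Σ|/2 = |63.6826|/2 = 31.8413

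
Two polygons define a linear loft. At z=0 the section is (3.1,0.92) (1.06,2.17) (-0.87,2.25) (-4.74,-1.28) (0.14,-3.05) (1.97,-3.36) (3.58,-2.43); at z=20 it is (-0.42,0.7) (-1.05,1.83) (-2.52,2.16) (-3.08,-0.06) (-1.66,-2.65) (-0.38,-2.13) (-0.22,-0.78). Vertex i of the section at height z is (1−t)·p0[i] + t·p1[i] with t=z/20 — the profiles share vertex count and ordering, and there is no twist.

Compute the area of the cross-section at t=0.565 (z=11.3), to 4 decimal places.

Area at t=0.565: 17.5173

Cross-section at t=0.565: each vertex is (1-t)·p0[i] + t·p1[i].
  v1: (1-0.565)·(3.1,0.92) + 0.565·(-0.42,0.7) = (1.1112,0.7957)
  v2: (1-0.565)·(1.06,2.17) + 0.565·(-1.05,1.83) = (-0.1321,1.9779)
  v3: (1-0.565)·(-0.87,2.25) + 0.565·(-2.52,2.16) = (-1.8022,2.1991)
  v4: (1-0.565)·(-4.74,-1.28) + 0.565·(-3.08,-0.06) = (-3.8021,-0.5907)
  v5: (1-0.565)·(0.14,-3.05) + 0.565·(-1.66,-2.65) = (-0.8770,-2.8240)
  v6: (1-0.565)·(1.97,-3.36) + 0.565·(-0.38,-2.13) = (0.6423,-2.6650)
  v7: (1-0.565)·(3.58,-2.43) + 0.565·(-0.22,-0.78) = (1.4330,-1.4978)
Shoelace sum Σ(x_i·y_{i+1} − x_{i+1}·y_i):
  i=1: 1.1112·1.9779 − -0.1321·0.7957 = +2.3030 (running +2.3030)
  i=2: -0.1321·2.1991 − -1.8022·1.9779 = +3.2741 (running +5.5770)
  i=3: -1.8022·-0.5907 − -3.8021·2.1991 = +9.4260 (running +15.0030)
  i=4: -3.8021·-2.8240 − -0.8770·-0.5907 = +10.2191 (running +25.2221)
  i=5: -0.8770·-2.6650 − 0.6423·-2.8240 = +4.1510 (running +29.3731)
  i=6: 0.6423·-1.4978 − 1.4330·-2.6650 = +2.8571 (running +32.2302)
  i=7: 1.4330·0.7957 − 1.1112·-1.4978 = +2.8045 (running +35.0347)
Area = |Σ|/2 = |35.0347|/2 = 17.5173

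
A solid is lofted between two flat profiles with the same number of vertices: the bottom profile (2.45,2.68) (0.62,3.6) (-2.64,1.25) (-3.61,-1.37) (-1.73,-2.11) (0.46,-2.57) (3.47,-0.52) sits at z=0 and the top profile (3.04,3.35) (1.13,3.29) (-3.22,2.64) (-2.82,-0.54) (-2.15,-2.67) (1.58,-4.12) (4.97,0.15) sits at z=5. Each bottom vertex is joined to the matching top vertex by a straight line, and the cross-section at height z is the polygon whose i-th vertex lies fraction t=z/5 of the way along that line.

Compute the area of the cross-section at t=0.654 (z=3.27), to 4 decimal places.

Area at t=0.654: 37.1282

Cross-section at t=0.654: each vertex is (1-t)·p0[i] + t·p1[i].
  v1: (1-0.654)·(2.45,2.68) + 0.654·(3.04,3.35) = (2.8359,3.1182)
  v2: (1-0.654)·(0.62,3.6) + 0.654·(1.13,3.29) = (0.9535,3.3973)
  v3: (1-0.654)·(-2.64,1.25) + 0.654·(-3.22,2.64) = (-3.0193,2.1591)
  v4: (1-0.654)·(-3.61,-1.37) + 0.654·(-2.82,-0.54) = (-3.0933,-0.8272)
  v5: (1-0.654)·(-1.73,-2.11) + 0.654·(-2.15,-2.67) = (-2.0047,-2.4762)
  v6: (1-0.654)·(0.46,-2.57) + 0.654·(1.58,-4.12) = (1.1925,-3.5837)
  v7: (1-0.654)·(3.47,-0.52) + 0.654·(4.97,0.15) = (4.4510,-0.0818)
Shoelace sum Σ(x_i·y_{i+1} − x_{i+1}·y_i):
  i=1: 2.8359·3.3973 − 0.9535·3.1182 = +6.6608 (running +6.6608)
  i=2: 0.9535·2.1591 − -3.0193·3.3973 = +12.3162 (running +18.9770)
  i=3: -3.0193·-0.8272 − -3.0933·2.1591 = +9.1762 (running +28.1532)
  i=4: -3.0933·-2.4762 − -2.0047·-0.8272 = +6.0016 (running +34.1549)
  i=5: -2.0047·-3.5837 − 1.1925·-2.4762 = +10.1370 (running +44.2919)
  i=6: 1.1925·-0.0818 − 4.4510·-3.5837 = +15.8535 (running +60.1454)
  i=7: 4.4510·3.1182 − 2.8359·-0.0818 = +14.1110 (running +74.2564)
Area = |Σ|/2 = |74.2564|/2 = 37.1282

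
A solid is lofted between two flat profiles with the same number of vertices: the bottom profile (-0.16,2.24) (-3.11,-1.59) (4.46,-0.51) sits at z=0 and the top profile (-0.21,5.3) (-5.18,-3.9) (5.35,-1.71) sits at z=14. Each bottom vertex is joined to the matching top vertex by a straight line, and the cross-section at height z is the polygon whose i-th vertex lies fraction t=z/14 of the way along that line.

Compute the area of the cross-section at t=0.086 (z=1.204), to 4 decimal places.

Area at t=0.086: 14.9549

Cross-section at t=0.086: each vertex is (1-t)·p0[i] + t·p1[i].
  v1: (1-0.086)·(-0.16,2.24) + 0.086·(-0.21,5.3) = (-0.1643,2.5032)
  v2: (1-0.086)·(-3.11,-1.59) + 0.086·(-5.18,-3.9) = (-3.2880,-1.7887)
  v3: (1-0.086)·(4.46,-0.51) + 0.086·(5.35,-1.71) = (4.5365,-0.6132)
Shoelace sum Σ(x_i·y_{i+1} − x_{i+1}·y_i):
  i=1: -0.1643·-1.7887 − -3.2880·2.5032 = +8.5243 (running +8.5243)
  i=2: -3.2880·-0.6132 − 4.5365·-1.7887 = +10.1305 (running +18.6549)
  i=3: 4.5365·2.5032 − -0.1643·-0.6132 = +11.2549 (running +29.9098)
Area = |Σ|/2 = |29.9098|/2 = 14.9549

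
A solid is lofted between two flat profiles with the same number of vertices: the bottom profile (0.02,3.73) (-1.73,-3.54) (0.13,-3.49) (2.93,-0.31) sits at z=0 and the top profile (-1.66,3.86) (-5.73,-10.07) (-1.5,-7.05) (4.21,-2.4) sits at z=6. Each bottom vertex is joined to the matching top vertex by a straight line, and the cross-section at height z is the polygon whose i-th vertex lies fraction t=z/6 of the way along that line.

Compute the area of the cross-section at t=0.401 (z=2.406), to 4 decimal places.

Cross-section at t=0.401: each vertex is (1-t)·p0[i] + t·p1[i].
  v1: (1-0.401)·(0.02,3.73) + 0.401·(-1.66,3.86) = (-0.6537,3.7821)
  v2: (1-0.401)·(-1.73,-3.54) + 0.401·(-5.73,-10.07) = (-3.3340,-6.1585)
  v3: (1-0.401)·(0.13,-3.49) + 0.401·(-1.5,-7.05) = (-0.5236,-4.9176)
  v4: (1-0.401)·(2.93,-0.31) + 0.401·(4.21,-2.4) = (3.4433,-1.1481)
Shoelace sum Σ(x_i·y_{i+1} − x_{i+1}·y_i):
  i=1: -0.6537·-6.1585 − -3.3340·3.7821 = +16.6353 (running +16.6353)
  i=2: -3.3340·-4.9176 − -0.5236·-6.1585 = +13.1704 (running +29.8057)
  i=3: -0.5236·-1.1481 − 3.4433·-4.9176 = +17.5337 (running +47.3394)
  i=4: 3.4433·3.7821 − -0.6537·-1.1481 = +12.2724 (running +59.6118)
Area = |Σ|/2 = |59.6118|/2 = 29.8059

Area at t=0.401: 29.8059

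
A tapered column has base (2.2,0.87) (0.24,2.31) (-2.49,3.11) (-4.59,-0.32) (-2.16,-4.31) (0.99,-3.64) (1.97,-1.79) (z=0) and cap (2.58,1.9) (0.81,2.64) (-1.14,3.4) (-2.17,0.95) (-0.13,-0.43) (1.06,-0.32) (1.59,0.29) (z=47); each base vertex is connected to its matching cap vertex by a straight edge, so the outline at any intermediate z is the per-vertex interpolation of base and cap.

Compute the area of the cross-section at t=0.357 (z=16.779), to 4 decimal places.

Cross-section at t=0.357: each vertex is (1-t)·p0[i] + t·p1[i].
  v1: (1-0.357)·(2.2,0.87) + 0.357·(2.58,1.9) = (2.3357,1.2377)
  v2: (1-0.357)·(0.24,2.31) + 0.357·(0.81,2.64) = (0.4435,2.4278)
  v3: (1-0.357)·(-2.49,3.11) + 0.357·(-1.14,3.4) = (-2.0081,3.2135)
  v4: (1-0.357)·(-4.59,-0.32) + 0.357·(-2.17,0.95) = (-3.7261,0.1334)
  v5: (1-0.357)·(-2.16,-4.31) + 0.357·(-0.13,-0.43) = (-1.4353,-2.9248)
  v6: (1-0.357)·(0.99,-3.64) + 0.357·(1.06,-0.32) = (1.0150,-2.4548)
  v7: (1-0.357)·(1.97,-1.79) + 0.357·(1.59,0.29) = (1.8343,-1.0474)
Shoelace sum Σ(x_i·y_{i+1} − x_{i+1}·y_i):
  i=1: 2.3357·2.4278 − 0.4435·1.2377 = +5.1216 (running +5.1216)
  i=2: 0.4435·3.2135 − -2.0081·2.4278 = +6.3003 (running +11.4220)
  i=3: -2.0081·0.1334 − -3.7261·3.2135 = +11.7060 (running +23.1279)
  i=4: -3.7261·-2.9248 − -1.4353·0.1334 = +11.0896 (running +34.2175)
  i=5: -1.4353·-2.4548 − 1.0150·-2.9248 = +6.4920 (running +40.7095)
  i=6: 1.0150·-1.0474 − 1.8343·-2.4548 = +3.4397 (running +44.1492)
  i=7: 1.8343·1.2377 − 2.3357·-1.0474 = +4.7168 (running +48.8660)
Area = |Σ|/2 = |48.8660|/2 = 24.4330

Area at t=0.357: 24.4330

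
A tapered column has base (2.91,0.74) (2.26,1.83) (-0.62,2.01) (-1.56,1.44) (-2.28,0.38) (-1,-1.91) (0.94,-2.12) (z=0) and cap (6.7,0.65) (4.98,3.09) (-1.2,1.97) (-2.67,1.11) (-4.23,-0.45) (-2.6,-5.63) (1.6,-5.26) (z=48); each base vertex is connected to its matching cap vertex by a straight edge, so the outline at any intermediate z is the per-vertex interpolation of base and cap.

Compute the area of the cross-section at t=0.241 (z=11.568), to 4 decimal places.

Area at t=0.241: 23.1886

Cross-section at t=0.241: each vertex is (1-t)·p0[i] + t·p1[i].
  v1: (1-0.241)·(2.91,0.74) + 0.241·(6.7,0.65) = (3.8234,0.7183)
  v2: (1-0.241)·(2.26,1.83) + 0.241·(4.98,3.09) = (2.9155,2.1337)
  v3: (1-0.241)·(-0.62,2.01) + 0.241·(-1.2,1.97) = (-0.7598,2.0004)
  v4: (1-0.241)·(-1.56,1.44) + 0.241·(-2.67,1.11) = (-1.8275,1.3605)
  v5: (1-0.241)·(-2.28,0.38) + 0.241·(-4.23,-0.45) = (-2.7500,0.1800)
  v6: (1-0.241)·(-1,-1.91) + 0.241·(-2.6,-5.63) = (-1.3856,-2.8065)
  v7: (1-0.241)·(0.94,-2.12) + 0.241·(1.6,-5.26) = (1.0991,-2.8767)
Shoelace sum Σ(x_i·y_{i+1} − x_{i+1}·y_i):
  i=1: 3.8234·2.1337 − 2.9155·0.7183 = +6.0636 (running +6.0636)
  i=2: 2.9155·2.0004 − -0.7598·2.1337 = +7.4532 (running +13.5168)
  i=3: -0.7598·1.3605 − -1.8275·2.0004 = +2.6220 (running +16.1388)
  i=4: -1.8275·0.1800 − -2.7500·1.3605 = +3.4123 (running +19.5511)
  i=5: -2.7500·-2.8065 − -1.3856·0.1800 = +7.9672 (running +27.5183)
  i=6: -1.3856·-2.8767 − 1.0991·-2.8065 = +7.0705 (running +34.5888)
  i=7: 1.0991·0.7183 − 3.8234·-2.8767 = +11.7884 (running +46.3772)
Area = |Σ|/2 = |46.3772|/2 = 23.1886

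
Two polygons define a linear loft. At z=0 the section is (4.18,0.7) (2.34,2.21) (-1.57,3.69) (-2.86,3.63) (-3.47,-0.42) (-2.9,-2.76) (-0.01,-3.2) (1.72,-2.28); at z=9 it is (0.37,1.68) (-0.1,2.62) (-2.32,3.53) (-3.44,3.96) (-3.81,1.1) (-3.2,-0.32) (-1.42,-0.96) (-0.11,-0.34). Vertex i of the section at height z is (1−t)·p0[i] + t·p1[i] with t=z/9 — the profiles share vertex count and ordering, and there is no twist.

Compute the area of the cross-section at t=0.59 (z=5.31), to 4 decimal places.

Cross-section at t=0.59: each vertex is (1-t)·p0[i] + t·p1[i].
  v1: (1-0.59)·(4.18,0.7) + 0.59·(0.37,1.68) = (1.9321,1.2782)
  v2: (1-0.59)·(2.34,2.21) + 0.59·(-0.1,2.62) = (0.9004,2.4519)
  v3: (1-0.59)·(-1.57,3.69) + 0.59·(-2.32,3.53) = (-2.0125,3.5956)
  v4: (1-0.59)·(-2.86,3.63) + 0.59·(-3.44,3.96) = (-3.2022,3.8247)
  v5: (1-0.59)·(-3.47,-0.42) + 0.59·(-3.81,1.1) = (-3.6706,0.4768)
  v6: (1-0.59)·(-2.9,-2.76) + 0.59·(-3.2,-0.32) = (-3.0770,-1.3204)
  v7: (1-0.59)·(-0.01,-3.2) + 0.59·(-1.42,-0.96) = (-0.8419,-1.8784)
  v8: (1-0.59)·(1.72,-2.28) + 0.59·(-0.11,-0.34) = (0.6403,-1.1354)
Shoelace sum Σ(x_i·y_{i+1} − x_{i+1}·y_i):
  i=1: 1.9321·2.4519 − 0.9004·1.2782 = +3.5864 (running +3.5864)
  i=2: 0.9004·3.5956 − -2.0125·2.4519 = +8.1719 (running +11.7584)
  i=3: -2.0125·3.8247 − -3.2022·3.5956 = +3.8166 (running +15.5750)
  i=4: -3.2022·0.4768 − -3.6706·3.8247 = +12.5121 (running +28.0871)
  i=5: -3.6706·-1.3204 − -3.0770·0.4768 = +6.3138 (running +34.4009)
  i=6: -3.0770·-1.8784 − -0.8419·-1.3204 = +4.6682 (running +39.0691)
  i=7: -0.8419·-1.1354 − 0.6403·-1.8784 = +2.1586 (running +41.2277)
  i=8: 0.6403·1.2782 − 1.9321·-1.1354 = +3.0121 (running +44.2398)
Area = |Σ|/2 = |44.2398|/2 = 22.1199

Area at t=0.59: 22.1199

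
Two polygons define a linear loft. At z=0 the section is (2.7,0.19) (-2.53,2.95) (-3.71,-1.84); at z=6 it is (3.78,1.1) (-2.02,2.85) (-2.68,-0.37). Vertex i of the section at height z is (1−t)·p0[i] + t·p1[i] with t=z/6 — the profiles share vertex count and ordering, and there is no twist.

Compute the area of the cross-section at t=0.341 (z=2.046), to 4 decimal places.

Cross-section at t=0.341: each vertex is (1-t)·p0[i] + t·p1[i].
  v1: (1-0.341)·(2.7,0.19) + 0.341·(3.78,1.1) = (3.0683,0.5003)
  v2: (1-0.341)·(-2.53,2.95) + 0.341·(-2.02,2.85) = (-2.3561,2.9159)
  v3: (1-0.341)·(-3.71,-1.84) + 0.341·(-2.68,-0.37) = (-3.3588,-1.3387)
Shoelace sum Σ(x_i·y_{i+1} − x_{i+1}·y_i):
  i=1: 3.0683·2.9159 − -2.3561·0.5003 = +10.1256 (running +10.1256)
  i=2: -2.3561·-1.3387 − -3.3588·2.9159 = +12.9480 (running +23.0736)
  i=3: -3.3588·0.5003 − 3.0683·-1.3387 = +2.4272 (running +25.5008)
Area = |Σ|/2 = |25.5008|/2 = 12.7504

Area at t=0.341: 12.7504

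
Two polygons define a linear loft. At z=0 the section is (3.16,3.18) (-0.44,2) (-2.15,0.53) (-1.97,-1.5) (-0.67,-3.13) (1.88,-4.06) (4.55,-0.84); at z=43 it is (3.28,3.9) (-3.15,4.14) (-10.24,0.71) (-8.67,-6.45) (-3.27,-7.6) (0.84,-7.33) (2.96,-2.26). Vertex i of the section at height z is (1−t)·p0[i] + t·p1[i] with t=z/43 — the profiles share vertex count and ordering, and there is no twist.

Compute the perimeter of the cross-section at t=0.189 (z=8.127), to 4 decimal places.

Cross-section at t=0.189: each vertex is (1-t)·p0[i] + t·p1[i].
  v1: (1-0.189)·(3.16,3.18) + 0.189·(3.28,3.9) = (3.1827,3.3161)
  v2: (1-0.189)·(-0.44,2) + 0.189·(-3.15,4.14) = (-0.9522,2.4045)
  v3: (1-0.189)·(-2.15,0.53) + 0.189·(-10.24,0.71) = (-3.6790,0.5640)
  v4: (1-0.189)·(-1.97,-1.5) + 0.189·(-8.67,-6.45) = (-3.2363,-2.4356)
  v5: (1-0.189)·(-0.67,-3.13) + 0.189·(-3.27,-7.6) = (-1.1614,-3.9748)
  v6: (1-0.189)·(1.88,-4.06) + 0.189·(0.84,-7.33) = (1.6834,-4.6780)
  v7: (1-0.189)·(4.55,-0.84) + 0.189·(2.96,-2.26) = (4.2495,-1.1084)
Perimeter = Σ |v_{i+1} − v_i|:
  edge 1→2: √(-4.1349² + -0.9116²) = 4.2342 (running 4.2342)
  edge 2→3: √(-2.7268² + -1.8404²) = 3.2898 (running 7.5240)
  edge 3→4: √(0.4427² + -2.9996²) = 3.0321 (running 10.5560)
  edge 4→5: √(2.0749² + -1.5393²) = 2.5835 (running 13.1396)
  edge 5→6: √(2.8448² + -0.7032²) = 2.9305 (running 16.0700)
  edge 6→7: √(2.5660² + 3.5696²) = 4.3962 (running 20.4663)
  edge 7→1: √(-1.0668² + 4.4245²) = 4.5513 (running 25.0175)
Perimeter = 25.0175

Perimeter at t=0.189: 25.0175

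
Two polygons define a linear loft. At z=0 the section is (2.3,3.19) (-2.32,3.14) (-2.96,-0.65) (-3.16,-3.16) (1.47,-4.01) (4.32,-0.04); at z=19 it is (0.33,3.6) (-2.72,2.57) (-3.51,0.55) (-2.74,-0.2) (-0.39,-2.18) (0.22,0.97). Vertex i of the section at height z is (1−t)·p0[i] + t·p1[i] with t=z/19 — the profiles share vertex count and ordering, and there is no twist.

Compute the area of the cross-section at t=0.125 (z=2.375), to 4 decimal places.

Area at t=0.125: 36.6154

Cross-section at t=0.125: each vertex is (1-t)·p0[i] + t·p1[i].
  v1: (1-0.125)·(2.3,3.19) + 0.125·(0.33,3.6) = (2.0537,3.2412)
  v2: (1-0.125)·(-2.32,3.14) + 0.125·(-2.72,2.57) = (-2.3700,3.0688)
  v3: (1-0.125)·(-2.96,-0.65) + 0.125·(-3.51,0.55) = (-3.0287,-0.5000)
  v4: (1-0.125)·(-3.16,-3.16) + 0.125·(-2.74,-0.2) = (-3.1075,-2.7900)
  v5: (1-0.125)·(1.47,-4.01) + 0.125·(-0.39,-2.18) = (1.2375,-3.7812)
  v6: (1-0.125)·(4.32,-0.04) + 0.125·(0.22,0.97) = (3.8075,0.0862)
Shoelace sum Σ(x_i·y_{i+1} − x_{i+1}·y_i):
  i=1: 2.0537·3.0688 − -2.3700·3.2412 = +13.9842 (running +13.9842)
  i=2: -2.3700·-0.5000 − -3.0287·3.0688 = +10.4795 (running +24.4637)
  i=3: -3.0287·-2.7900 − -3.1075·-0.5000 = +6.8965 (running +31.3601)
  i=4: -3.1075·-3.7812 − 1.2375·-2.7900 = +15.2029 (running +46.5630)
  i=5: 1.2375·0.0862 − 3.8075·-3.7812 = +14.5038 (running +61.0669)
  i=6: 3.8075·3.2412 − 2.0537·0.0862 = +12.1639 (running +73.2308)
Area = |Σ|/2 = |73.2308|/2 = 36.6154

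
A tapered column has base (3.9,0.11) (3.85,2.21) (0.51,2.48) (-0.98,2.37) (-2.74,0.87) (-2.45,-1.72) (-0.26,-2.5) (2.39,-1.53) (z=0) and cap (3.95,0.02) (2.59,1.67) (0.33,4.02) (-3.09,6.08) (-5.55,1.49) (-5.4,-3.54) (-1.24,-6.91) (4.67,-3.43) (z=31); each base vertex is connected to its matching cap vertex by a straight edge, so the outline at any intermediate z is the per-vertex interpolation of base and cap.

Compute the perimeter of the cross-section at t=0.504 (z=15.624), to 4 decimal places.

Cross-section at t=0.504: each vertex is (1-t)·p0[i] + t·p1[i].
  v1: (1-0.504)·(3.9,0.11) + 0.504·(3.95,0.02) = (3.9252,0.0646)
  v2: (1-0.504)·(3.85,2.21) + 0.504·(2.59,1.67) = (3.2150,1.9378)
  v3: (1-0.504)·(0.51,2.48) + 0.504·(0.33,4.02) = (0.4193,3.2562)
  v4: (1-0.504)·(-0.98,2.37) + 0.504·(-3.09,6.08) = (-2.0434,4.2398)
  v5: (1-0.504)·(-2.74,0.87) + 0.504·(-5.55,1.49) = (-4.1562,1.1825)
  v6: (1-0.504)·(-2.45,-1.72) + 0.504·(-5.4,-3.54) = (-3.9368,-2.6373)
  v7: (1-0.504)·(-0.26,-2.5) + 0.504·(-1.24,-6.91) = (-0.7539,-4.7226)
  v8: (1-0.504)·(2.39,-1.53) + 0.504·(4.67,-3.43) = (3.5391,-2.4876)
Perimeter = Σ |v_{i+1} − v_i|:
  edge 1→2: √(-0.7102² + 1.8732²) = 2.0033 (running 2.0033)
  edge 2→3: √(-2.7957² + 1.3183²) = 3.0909 (running 5.0942)
  edge 3→4: √(-2.4627² + 0.9837²) = 2.6519 (running 7.7462)
  edge 4→5: √(-2.1128² + -3.0574²) = 3.7164 (running 11.4625)
  edge 5→6: √(0.2194² + -3.8198²) = 3.8261 (running 15.2886)
  edge 6→7: √(3.1829² + -2.0854²) = 3.8052 (running 19.0938)
  edge 7→8: √(4.2930² + 2.2350²) = 4.8400 (running 23.9338)
  edge 8→1: √(0.3861² + 2.5522²) = 2.5813 (running 26.5150)
Perimeter = 26.5150

Perimeter at t=0.504: 26.5150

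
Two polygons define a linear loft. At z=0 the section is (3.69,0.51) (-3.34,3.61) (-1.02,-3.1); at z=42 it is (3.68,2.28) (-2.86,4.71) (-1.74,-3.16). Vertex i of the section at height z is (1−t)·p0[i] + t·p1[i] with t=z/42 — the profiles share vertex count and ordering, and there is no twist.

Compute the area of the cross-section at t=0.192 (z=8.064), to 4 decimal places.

Cross-section at t=0.192: each vertex is (1-t)·p0[i] + t·p1[i].
  v1: (1-0.192)·(3.69,0.51) + 0.192·(3.68,2.28) = (3.6881,0.8498)
  v2: (1-0.192)·(-3.34,3.61) + 0.192·(-2.86,4.71) = (-3.2478,3.8212)
  v3: (1-0.192)·(-1.02,-3.1) + 0.192·(-1.74,-3.16) = (-1.1582,-3.1115)
Shoelace sum Σ(x_i·y_{i+1} − x_{i+1}·y_i):
  i=1: 3.6881·3.8212 − -3.2478·0.8498 = +16.8530 (running +16.8530)
  i=2: -3.2478·-3.1115 − -1.1582·3.8212 = +14.5316 (running +31.3846)
  i=3: -1.1582·0.8498 − 3.6881·-3.1115 = +10.4912 (running +41.8758)
Area = |Σ|/2 = |41.8758|/2 = 20.9379

Area at t=0.192: 20.9379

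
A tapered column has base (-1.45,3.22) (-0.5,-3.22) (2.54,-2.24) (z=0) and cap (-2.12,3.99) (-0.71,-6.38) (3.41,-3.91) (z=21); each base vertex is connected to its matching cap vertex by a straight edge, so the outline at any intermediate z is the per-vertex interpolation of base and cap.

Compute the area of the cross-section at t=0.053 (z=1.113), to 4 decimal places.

Area at t=0.053: 10.8116

Cross-section at t=0.053: each vertex is (1-t)·p0[i] + t·p1[i].
  v1: (1-0.053)·(-1.45,3.22) + 0.053·(-2.12,3.99) = (-1.4855,3.2608)
  v2: (1-0.053)·(-0.5,-3.22) + 0.053·(-0.71,-6.38) = (-0.5111,-3.3875)
  v3: (1-0.053)·(2.54,-2.24) + 0.053·(3.41,-3.91) = (2.5861,-2.3285)
Shoelace sum Σ(x_i·y_{i+1} − x_{i+1}·y_i):
  i=1: -1.4855·-3.3875 − -0.5111·3.2608 = +6.6988 (running +6.6988)
  i=2: -0.5111·-2.3285 − 2.5861·-3.3875 = +9.9506 (running +16.6494)
  i=3: 2.5861·3.2608 − -1.4855·-2.3285 = +4.9738 (running +21.6232)
Area = |Σ|/2 = |21.6232|/2 = 10.8116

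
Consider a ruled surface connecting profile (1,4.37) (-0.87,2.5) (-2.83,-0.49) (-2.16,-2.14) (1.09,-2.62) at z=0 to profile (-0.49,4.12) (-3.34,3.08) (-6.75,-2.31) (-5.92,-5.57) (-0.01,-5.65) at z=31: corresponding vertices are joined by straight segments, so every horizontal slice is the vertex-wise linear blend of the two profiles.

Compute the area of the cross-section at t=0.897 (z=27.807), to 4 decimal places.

Cross-section at t=0.897: each vertex is (1-t)·p0[i] + t·p1[i].
  v1: (1-0.897)·(1,4.37) + 0.897·(-0.49,4.12) = (-0.3365,4.1457)
  v2: (1-0.897)·(-0.87,2.5) + 0.897·(-3.34,3.08) = (-3.0856,3.0203)
  v3: (1-0.897)·(-2.83,-0.49) + 0.897·(-6.75,-2.31) = (-6.3462,-2.1225)
  v4: (1-0.897)·(-2.16,-2.14) + 0.897·(-5.92,-5.57) = (-5.5327,-5.2167)
  v5: (1-0.897)·(1.09,-2.62) + 0.897·(-0.01,-5.65) = (0.1033,-5.3379)
Shoelace sum Σ(x_i·y_{i+1} − x_{i+1}·y_i):
  i=1: -0.3365·3.0203 − -3.0856·4.1457 = +11.7757 (running +11.7757)
  i=2: -3.0856·-2.1225 − -6.3462·3.0203 = +25.7166 (running +37.4923)
  i=3: -6.3462·-5.2167 − -5.5327·-2.1225 = +21.3631 (running +58.8553)
  i=4: -5.5327·-5.3379 − 0.1033·-5.2167 = +30.0720 (running +88.9274)
  i=5: 0.1033·4.1457 − -0.3365·-5.3379 = -1.3681 (running +87.5593)
Area = |Σ|/2 = |87.5593|/2 = 43.7796

Area at t=0.897: 43.7796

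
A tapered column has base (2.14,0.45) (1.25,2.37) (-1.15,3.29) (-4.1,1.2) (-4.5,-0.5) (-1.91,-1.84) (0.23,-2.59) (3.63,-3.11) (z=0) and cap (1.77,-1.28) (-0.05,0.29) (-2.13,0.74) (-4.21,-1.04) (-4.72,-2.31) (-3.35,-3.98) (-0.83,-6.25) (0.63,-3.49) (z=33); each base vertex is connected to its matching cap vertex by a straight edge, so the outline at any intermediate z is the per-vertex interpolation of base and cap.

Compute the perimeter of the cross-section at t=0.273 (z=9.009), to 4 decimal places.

Cross-section at t=0.273: each vertex is (1-t)·p0[i] + t·p1[i].
  v1: (1-0.273)·(2.14,0.45) + 0.273·(1.77,-1.28) = (2.0390,-0.0223)
  v2: (1-0.273)·(1.25,2.37) + 0.273·(-0.05,0.29) = (0.8951,1.8022)
  v3: (1-0.273)·(-1.15,3.29) + 0.273·(-2.13,0.74) = (-1.4175,2.5939)
  v4: (1-0.273)·(-4.1,1.2) + 0.273·(-4.21,-1.04) = (-4.1300,0.5885)
  v5: (1-0.273)·(-4.5,-0.5) + 0.273·(-4.72,-2.31) = (-4.5601,-0.9941)
  v6: (1-0.273)·(-1.91,-1.84) + 0.273·(-3.35,-3.98) = (-2.3031,-2.4242)
  v7: (1-0.273)·(0.23,-2.59) + 0.273·(-0.83,-6.25) = (-0.0594,-3.5892)
  v8: (1-0.273)·(3.63,-3.11) + 0.273·(0.63,-3.49) = (2.8110,-3.2137)
Perimeter = Σ |v_{i+1} − v_i|:
  edge 1→2: √(-1.1439² + 1.8245²) = 2.1534 (running 2.1534)
  edge 2→3: √(-2.3126² + 0.7917²) = 2.4444 (running 4.5978)
  edge 3→4: √(-2.7125² + -2.0054²) = 3.3733 (running 7.9711)
  edge 4→5: √(-0.4300² + -1.5826²) = 1.6400 (running 9.6111)
  edge 5→6: √(2.2569² + -1.4301²) = 2.6719 (running 12.2830)
  edge 6→7: √(2.2437² + -1.1650²) = 2.5281 (running 14.8111)
  edge 7→8: √(2.8704² + 0.3754²) = 2.8948 (running 17.7059)
  edge 8→1: √(-0.7720² + 3.1915²) = 3.2835 (running 20.9894)
Perimeter = 20.9894

Perimeter at t=0.273: 20.9894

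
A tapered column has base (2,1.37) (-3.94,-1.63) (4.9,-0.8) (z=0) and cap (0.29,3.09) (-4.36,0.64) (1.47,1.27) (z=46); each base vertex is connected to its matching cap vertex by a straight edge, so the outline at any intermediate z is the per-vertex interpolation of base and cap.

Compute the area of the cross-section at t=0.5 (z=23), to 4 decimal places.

Cross-section at t=0.5: each vertex is (1-t)·p0[i] + t·p1[i].
  v1: (1-0.5)·(2,1.37) + 0.5·(0.29,3.09) = (1.1450,2.2300)
  v2: (1-0.5)·(-3.94,-1.63) + 0.5·(-4.36,0.64) = (-4.1500,-0.4950)
  v3: (1-0.5)·(4.9,-0.8) + 0.5·(1.47,1.27) = (3.1850,0.2350)
Shoelace sum Σ(x_i·y_{i+1} − x_{i+1}·y_i):
  i=1: 1.1450·-0.4950 − -4.1500·2.2300 = +8.6877 (running +8.6877)
  i=2: -4.1500·0.2350 − 3.1850·-0.4950 = +0.6013 (running +9.2890)
  i=3: 3.1850·2.2300 − 1.1450·0.2350 = +6.8335 (running +16.1225)
Area = |Σ|/2 = |16.1225|/2 = 8.0613

Area at t=0.5: 8.0613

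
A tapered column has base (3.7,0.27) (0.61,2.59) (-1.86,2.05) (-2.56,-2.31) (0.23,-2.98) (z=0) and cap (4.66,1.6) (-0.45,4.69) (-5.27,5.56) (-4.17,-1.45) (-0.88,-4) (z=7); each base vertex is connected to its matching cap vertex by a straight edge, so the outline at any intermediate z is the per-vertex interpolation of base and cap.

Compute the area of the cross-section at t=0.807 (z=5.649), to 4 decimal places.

Area at t=0.807: 47.0428

Cross-section at t=0.807: each vertex is (1-t)·p0[i] + t·p1[i].
  v1: (1-0.807)·(3.7,0.27) + 0.807·(4.66,1.6) = (4.4747,1.3433)
  v2: (1-0.807)·(0.61,2.59) + 0.807·(-0.45,4.69) = (-0.2454,4.2847)
  v3: (1-0.807)·(-1.86,2.05) + 0.807·(-5.27,5.56) = (-4.6119,4.8826)
  v4: (1-0.807)·(-2.56,-2.31) + 0.807·(-4.17,-1.45) = (-3.8593,-1.6160)
  v5: (1-0.807)·(0.23,-2.98) + 0.807·(-0.88,-4) = (-0.6658,-3.8031)
Shoelace sum Σ(x_i·y_{i+1} − x_{i+1}·y_i):
  i=1: 4.4747·4.2847 − -0.2454·1.3433 = +19.5025 (running +19.5025)
  i=2: -0.2454·4.8826 − -4.6119·4.2847 = +18.5622 (running +38.0647)
  i=3: -4.6119·-1.6160 − -3.8593·4.8826 = +26.2958 (running +64.3606)
  i=4: -3.8593·-3.8031 − -0.6658·-1.6160 = +13.6015 (running +77.9620)
  i=5: -0.6658·1.3433 − 4.4747·-3.8031 = +16.1237 (running +94.0857)
Area = |Σ|/2 = |94.0857|/2 = 47.0428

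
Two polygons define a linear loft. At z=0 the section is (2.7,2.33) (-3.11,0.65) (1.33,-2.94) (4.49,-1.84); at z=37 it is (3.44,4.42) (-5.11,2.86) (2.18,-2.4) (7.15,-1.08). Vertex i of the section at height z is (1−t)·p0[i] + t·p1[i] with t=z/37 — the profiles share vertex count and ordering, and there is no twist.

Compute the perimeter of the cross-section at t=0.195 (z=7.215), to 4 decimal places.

Perimeter at t=0.195: 21.5285

Cross-section at t=0.195: each vertex is (1-t)·p0[i] + t·p1[i].
  v1: (1-0.195)·(2.7,2.33) + 0.195·(3.44,4.42) = (2.8443,2.7375)
  v2: (1-0.195)·(-3.11,0.65) + 0.195·(-5.11,2.86) = (-3.5000,1.0810)
  v3: (1-0.195)·(1.33,-2.94) + 0.195·(2.18,-2.4) = (1.4957,-2.8347)
  v4: (1-0.195)·(4.49,-1.84) + 0.195·(7.15,-1.08) = (5.0087,-1.6918)
Perimeter = Σ |v_{i+1} − v_i|:
  edge 1→2: √(-6.3443² + -1.6566²) = 6.5570 (running 6.5570)
  edge 2→3: √(4.9958² + -3.9156²) = 6.3474 (running 12.9044)
  edge 3→4: √(3.5130² + 1.1429²) = 3.6942 (running 16.5986)
  edge 4→1: √(-2.1644² + 4.4293²) = 4.9299 (running 21.5285)
Perimeter = 21.5285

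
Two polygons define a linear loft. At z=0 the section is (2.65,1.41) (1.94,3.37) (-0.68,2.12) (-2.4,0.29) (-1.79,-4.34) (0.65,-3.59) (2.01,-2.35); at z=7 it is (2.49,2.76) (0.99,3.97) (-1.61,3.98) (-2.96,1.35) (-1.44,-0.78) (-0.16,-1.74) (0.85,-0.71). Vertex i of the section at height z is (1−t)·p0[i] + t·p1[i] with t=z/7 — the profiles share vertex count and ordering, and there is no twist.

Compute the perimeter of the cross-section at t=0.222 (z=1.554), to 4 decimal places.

Perimeter at t=0.222: 19.2961

Cross-section at t=0.222: each vertex is (1-t)·p0[i] + t·p1[i].
  v1: (1-0.222)·(2.65,1.41) + 0.222·(2.49,2.76) = (2.6145,1.7097)
  v2: (1-0.222)·(1.94,3.37) + 0.222·(0.99,3.97) = (1.7291,3.5032)
  v3: (1-0.222)·(-0.68,2.12) + 0.222·(-1.61,3.98) = (-0.8865,2.5329)
  v4: (1-0.222)·(-2.4,0.29) + 0.222·(-2.96,1.35) = (-2.5243,0.5253)
  v5: (1-0.222)·(-1.79,-4.34) + 0.222·(-1.44,-0.78) = (-1.7123,-3.5497)
  v6: (1-0.222)·(0.65,-3.59) + 0.222·(-0.16,-1.74) = (0.4702,-3.1793)
  v7: (1-0.222)·(2.01,-2.35) + 0.222·(0.85,-0.71) = (1.7525,-1.9859)
Perimeter = Σ |v_{i+1} − v_i|:
  edge 1→2: √(-0.8854² + 1.7935²) = 2.0001 (running 2.0001)
  edge 2→3: √(-2.6156² + -0.9703²) = 2.7897 (running 4.7899)
  edge 3→4: √(-1.6379² + -2.0076²) = 2.5910 (running 7.3808)
  edge 4→5: √(0.8120² + -4.0750²) = 4.1551 (running 11.5359)
  edge 5→6: √(2.1825² + 0.3704²) = 2.2137 (running 13.7496)
  edge 6→7: √(1.2823² + 1.1934²) = 1.7517 (running 15.5013)
  edge 7→1: √(0.8620² + 3.6956²) = 3.7948 (running 19.2961)
Perimeter = 19.2961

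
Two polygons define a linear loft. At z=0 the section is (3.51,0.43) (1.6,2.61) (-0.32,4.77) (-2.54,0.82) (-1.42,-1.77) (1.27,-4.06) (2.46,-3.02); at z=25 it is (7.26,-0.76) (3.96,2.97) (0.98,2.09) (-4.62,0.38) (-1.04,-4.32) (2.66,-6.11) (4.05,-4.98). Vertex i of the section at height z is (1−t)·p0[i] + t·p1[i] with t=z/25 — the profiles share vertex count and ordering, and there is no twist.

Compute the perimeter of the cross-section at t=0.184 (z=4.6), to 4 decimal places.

Cross-section at t=0.184: each vertex is (1-t)·p0[i] + t·p1[i].
  v1: (1-0.184)·(3.51,0.43) + 0.184·(7.26,-0.76) = (4.2000,0.2110)
  v2: (1-0.184)·(1.6,2.61) + 0.184·(3.96,2.97) = (2.0342,2.6762)
  v3: (1-0.184)·(-0.32,4.77) + 0.184·(0.98,2.09) = (-0.0808,4.2769)
  v4: (1-0.184)·(-2.54,0.82) + 0.184·(-4.62,0.38) = (-2.9227,0.7390)
  v5: (1-0.184)·(-1.42,-1.77) + 0.184·(-1.04,-4.32) = (-1.3501,-2.2392)
  v6: (1-0.184)·(1.27,-4.06) + 0.184·(2.66,-6.11) = (1.5258,-4.4372)
  v7: (1-0.184)·(2.46,-3.02) + 0.184·(4.05,-4.98) = (2.7526,-3.3806)
Perimeter = Σ |v_{i+1} − v_i|:
  edge 1→2: √(-2.1658² + 2.4652²) = 3.2814 (running 3.2814)
  edge 2→3: √(-2.1150² + 1.6006²) = 2.6524 (running 5.9339)
  edge 3→4: √(-2.8419² + -3.5378²) = 4.5379 (running 10.4718)
  edge 4→5: √(1.5726² + -2.9782²) = 3.3680 (running 13.8397)
  edge 5→6: √(2.8758² + -2.1980²) = 3.6196 (running 17.4594)
  edge 6→7: √(1.2268² + 1.0566²) = 1.6191 (running 19.0784)
  edge 7→1: √(1.4474² + 3.5917²) = 3.8724 (running 22.9508)
Perimeter = 22.9508

Perimeter at t=0.184: 22.9508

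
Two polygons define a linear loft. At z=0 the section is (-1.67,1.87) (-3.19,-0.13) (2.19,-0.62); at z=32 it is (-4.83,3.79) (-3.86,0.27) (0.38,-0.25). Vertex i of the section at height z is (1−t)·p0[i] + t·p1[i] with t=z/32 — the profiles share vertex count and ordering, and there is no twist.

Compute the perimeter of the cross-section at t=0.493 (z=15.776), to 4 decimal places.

Perimeter at t=0.493: 13.1833

Cross-section at t=0.493: each vertex is (1-t)·p0[i] + t·p1[i].
  v1: (1-0.493)·(-1.67,1.87) + 0.493·(-4.83,3.79) = (-3.2279,2.8166)
  v2: (1-0.493)·(-3.19,-0.13) + 0.493·(-3.86,0.27) = (-3.5203,0.0672)
  v3: (1-0.493)·(2.19,-0.62) + 0.493·(0.38,-0.25) = (1.2977,-0.4376)
Perimeter = Σ |v_{i+1} − v_i|:
  edge 1→2: √(-0.2924² + -2.7494²) = 2.7649 (running 2.7649)
  edge 2→3: √(4.8180² + -0.5048²) = 4.8444 (running 7.6092)
  edge 3→1: √(-4.5255² + 3.2542²) = 5.5741 (running 13.1833)
Perimeter = 13.1833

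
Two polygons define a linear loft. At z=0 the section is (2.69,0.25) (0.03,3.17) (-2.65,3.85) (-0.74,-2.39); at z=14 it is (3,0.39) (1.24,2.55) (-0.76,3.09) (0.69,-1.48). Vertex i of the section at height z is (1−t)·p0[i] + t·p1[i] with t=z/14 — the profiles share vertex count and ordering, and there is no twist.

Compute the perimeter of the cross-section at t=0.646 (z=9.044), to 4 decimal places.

Cross-section at t=0.646: each vertex is (1-t)·p0[i] + t·p1[i].
  v1: (1-0.646)·(2.69,0.25) + 0.646·(3,0.39) = (2.8903,0.3404)
  v2: (1-0.646)·(0.03,3.17) + 0.646·(1.24,2.55) = (0.8117,2.7695)
  v3: (1-0.646)·(-2.65,3.85) + 0.646·(-0.76,3.09) = (-1.4291,3.3590)
  v4: (1-0.646)·(-0.74,-2.39) + 0.646·(0.69,-1.48) = (0.1838,-1.8021)
Perimeter = Σ |v_{i+1} − v_i|:
  edge 1→2: √(-2.0786² + 2.4290²) = 3.1970 (running 3.1970)
  edge 2→3: √(-2.2407² + 0.5896²) = 2.3170 (running 5.5140)
  edge 3→4: √(1.6128² + -5.1612²) = 5.4073 (running 10.9213)
  edge 4→1: √(2.7065² + 2.1426²) = 3.4519 (running 14.3732)
Perimeter = 14.3732

Perimeter at t=0.646: 14.3732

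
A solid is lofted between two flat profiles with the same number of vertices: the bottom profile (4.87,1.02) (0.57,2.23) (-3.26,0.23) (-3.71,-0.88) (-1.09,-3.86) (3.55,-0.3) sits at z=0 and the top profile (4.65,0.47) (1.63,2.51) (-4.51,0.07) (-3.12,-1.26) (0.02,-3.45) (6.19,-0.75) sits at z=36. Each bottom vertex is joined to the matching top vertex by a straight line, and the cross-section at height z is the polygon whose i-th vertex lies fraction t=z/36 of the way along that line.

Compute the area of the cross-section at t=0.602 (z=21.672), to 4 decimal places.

Cross-section at t=0.602: each vertex is (1-t)·p0[i] + t·p1[i].
  v1: (1-0.602)·(4.87,1.02) + 0.602·(4.65,0.47) = (4.7376,0.6889)
  v2: (1-0.602)·(0.57,2.23) + 0.602·(1.63,2.51) = (1.2081,2.3986)
  v3: (1-0.602)·(-3.26,0.23) + 0.602·(-4.51,0.07) = (-4.0125,0.1337)
  v4: (1-0.602)·(-3.71,-0.88) + 0.602·(-3.12,-1.26) = (-3.3548,-1.1088)
  v5: (1-0.602)·(-1.09,-3.86) + 0.602·(0.02,-3.45) = (-0.4218,-3.6132)
  v6: (1-0.602)·(3.55,-0.3) + 0.602·(6.19,-0.75) = (5.1393,-0.5709)
Shoelace sum Σ(x_i·y_{i+1} − x_{i+1}·y_i):
  i=1: 4.7376·2.3986 − 1.2081·0.6889 = +10.5310 (running +10.5310)
  i=2: 1.2081·0.1337 − -4.0125·2.3986 = +9.7857 (running +20.3168)
  i=3: -4.0125·-1.1088 − -3.3548·0.1337 = +4.8974 (running +25.2141)
  i=4: -3.3548·-3.6132 − -0.4218·-1.1088 = +11.6539 (running +36.8681)
  i=5: -0.4218·-0.5709 − 5.1393·-3.6132 = +18.8099 (running +55.6780)
  i=6: 5.1393·0.6889 − 4.7376·-0.5709 = +6.2451 (running +61.9231)
Area = |Σ|/2 = |61.9231|/2 = 30.9616

Area at t=0.602: 30.9616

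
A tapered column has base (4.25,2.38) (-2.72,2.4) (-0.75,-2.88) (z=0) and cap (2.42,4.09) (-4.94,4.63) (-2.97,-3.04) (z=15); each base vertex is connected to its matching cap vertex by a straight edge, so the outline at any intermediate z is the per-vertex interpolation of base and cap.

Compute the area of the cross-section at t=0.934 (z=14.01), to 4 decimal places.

Area at t=0.934: 27.0503

Cross-section at t=0.934: each vertex is (1-t)·p0[i] + t·p1[i].
  v1: (1-0.934)·(4.25,2.38) + 0.934·(2.42,4.09) = (2.5408,3.9771)
  v2: (1-0.934)·(-2.72,2.4) + 0.934·(-4.94,4.63) = (-4.7935,4.4828)
  v3: (1-0.934)·(-0.75,-2.88) + 0.934·(-2.97,-3.04) = (-2.8235,-3.0294)
Shoelace sum Σ(x_i·y_{i+1} − x_{i+1}·y_i):
  i=1: 2.5408·4.4828 − -4.7935·3.9771 = +30.4542 (running +30.4542)
  i=2: -4.7935·-3.0294 − -2.8235·4.4828 = +27.1787 (running +57.6329)
  i=3: -2.8235·3.9771 − 2.5408·-3.0294 = -3.5322 (running +54.1007)
Area = |Σ|/2 = |54.1007|/2 = 27.0503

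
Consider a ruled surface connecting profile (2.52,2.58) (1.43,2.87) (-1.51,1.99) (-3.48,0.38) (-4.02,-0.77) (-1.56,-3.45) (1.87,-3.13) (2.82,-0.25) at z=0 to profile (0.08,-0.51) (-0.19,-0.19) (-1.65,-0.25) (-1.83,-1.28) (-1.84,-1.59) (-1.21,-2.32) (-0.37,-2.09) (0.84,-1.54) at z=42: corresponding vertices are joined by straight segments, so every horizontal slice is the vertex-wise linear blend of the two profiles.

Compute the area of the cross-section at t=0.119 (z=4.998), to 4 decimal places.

Area at t=0.119: 26.2473

Cross-section at t=0.119: each vertex is (1-t)·p0[i] + t·p1[i].
  v1: (1-0.119)·(2.52,2.58) + 0.119·(0.08,-0.51) = (2.2296,2.2123)
  v2: (1-0.119)·(1.43,2.87) + 0.119·(-0.19,-0.19) = (1.2372,2.5059)
  v3: (1-0.119)·(-1.51,1.99) + 0.119·(-1.65,-0.25) = (-1.5267,1.7234)
  v4: (1-0.119)·(-3.48,0.38) + 0.119·(-1.83,-1.28) = (-3.2836,0.1825)
  v5: (1-0.119)·(-4.02,-0.77) + 0.119·(-1.84,-1.59) = (-3.7606,-0.8676)
  v6: (1-0.119)·(-1.56,-3.45) + 0.119·(-1.21,-2.32) = (-1.5184,-3.3155)
  v7: (1-0.119)·(1.87,-3.13) + 0.119·(-0.37,-2.09) = (1.6034,-3.0062)
  v8: (1-0.119)·(2.82,-0.25) + 0.119·(0.84,-1.54) = (2.5844,-0.4035)
Shoelace sum Σ(x_i·y_{i+1} − x_{i+1}·y_i):
  i=1: 2.2296·2.5059 − 1.2372·2.2123 = +2.8501 (running +2.8501)
  i=2: 1.2372·1.7234 − -1.5267·2.5059 = +5.9579 (running +8.8079)
  i=3: -1.5267·0.1825 − -3.2836·1.7234 = +5.3806 (running +14.1886)
  i=4: -3.2836·-0.8676 − -3.7606·0.1825 = +3.5350 (running +17.7236)
  i=5: -3.7606·-3.3155 − -1.5184·-0.8676 = +11.1510 (running +28.8746)
  i=6: -1.5184·-3.0062 − 1.6034·-3.3155 = +9.8808 (running +38.7554)
  i=7: 1.6034·-0.4035 − 2.5844·-3.0062 = +7.1223 (running +45.8776)
  i=8: 2.5844·2.2123 − 2.2296·-0.4035 = +6.6171 (running +52.4947)
Area = |Σ|/2 = |52.4947|/2 = 26.2473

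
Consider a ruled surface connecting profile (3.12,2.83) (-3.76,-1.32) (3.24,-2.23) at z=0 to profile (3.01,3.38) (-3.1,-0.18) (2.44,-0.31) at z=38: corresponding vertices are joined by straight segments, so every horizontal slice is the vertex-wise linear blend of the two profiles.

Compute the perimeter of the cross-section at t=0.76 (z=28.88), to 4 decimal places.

Perimeter at t=0.76: 17.2405

Cross-section at t=0.76: each vertex is (1-t)·p0[i] + t·p1[i].
  v1: (1-0.76)·(3.12,2.83) + 0.76·(3.01,3.38) = (3.0364,3.2480)
  v2: (1-0.76)·(-3.76,-1.32) + 0.76·(-3.1,-0.18) = (-3.2584,-0.4536)
  v3: (1-0.76)·(3.24,-2.23) + 0.76·(2.44,-0.31) = (2.6320,-0.7708)
Perimeter = Σ |v_{i+1} − v_i|:
  edge 1→2: √(-6.2948² + -3.7016²) = 7.3025 (running 7.3025)
  edge 2→3: √(5.8904² + -0.3172²) = 5.8989 (running 13.2014)
  edge 3→1: √(0.4044² + 4.0188²) = 4.0391 (running 17.2405)
Perimeter = 17.2405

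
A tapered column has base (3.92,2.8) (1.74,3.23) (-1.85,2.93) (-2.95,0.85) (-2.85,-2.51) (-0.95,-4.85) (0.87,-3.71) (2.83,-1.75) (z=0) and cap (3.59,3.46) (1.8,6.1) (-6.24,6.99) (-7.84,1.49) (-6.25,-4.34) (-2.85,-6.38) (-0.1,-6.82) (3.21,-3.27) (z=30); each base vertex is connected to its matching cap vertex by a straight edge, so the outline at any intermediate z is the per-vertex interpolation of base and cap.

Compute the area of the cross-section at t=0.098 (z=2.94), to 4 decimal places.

Cross-section at t=0.098: each vertex is (1-t)·p0[i] + t·p1[i].
  v1: (1-0.098)·(3.92,2.8) + 0.098·(3.59,3.46) = (3.8877,2.8647)
  v2: (1-0.098)·(1.74,3.23) + 0.098·(1.8,6.1) = (1.7459,3.5113)
  v3: (1-0.098)·(-1.85,2.93) + 0.098·(-6.24,6.99) = (-2.2802,3.3279)
  v4: (1-0.098)·(-2.95,0.85) + 0.098·(-7.84,1.49) = (-3.4292,0.9127)
  v5: (1-0.098)·(-2.85,-2.51) + 0.098·(-6.25,-4.34) = (-3.1832,-2.6893)
  v6: (1-0.098)·(-0.95,-4.85) + 0.098·(-2.85,-6.38) = (-1.1362,-4.9999)
  v7: (1-0.098)·(0.87,-3.71) + 0.098·(-0.1,-6.82) = (0.7749,-4.0148)
  v8: (1-0.098)·(2.83,-1.75) + 0.098·(3.21,-3.27) = (2.8672,-1.8990)
Shoelace sum Σ(x_i·y_{i+1} − x_{i+1}·y_i):
  i=1: 3.8877·3.5113 − 1.7459·2.8647 = +8.6492 (running +8.6492)
  i=2: 1.7459·3.3279 − -2.2802·3.5113 = +13.8165 (running +22.4657)
  i=3: -2.2802·0.9127 − -3.4292·3.3279 = +9.3308 (running +31.7966)
  i=4: -3.4292·-2.6893 − -3.1832·0.9127 = +12.1277 (running +43.9243)
  i=5: -3.1832·-4.9999 − -1.1362·-2.6893 = +12.8602 (running +56.7844)
  i=6: -1.1362·-4.0148 − 0.7749·-4.9999 = +8.4362 (running +65.2207)
  i=7: 0.7749·-1.8990 − 2.8672·-4.0148 = +10.0398 (running +75.2604)
  i=8: 2.8672·2.8647 − 3.8877·-1.8990 = +15.5962 (running +90.8567)
Area = |Σ|/2 = |90.8567|/2 = 45.4283

Area at t=0.098: 45.4283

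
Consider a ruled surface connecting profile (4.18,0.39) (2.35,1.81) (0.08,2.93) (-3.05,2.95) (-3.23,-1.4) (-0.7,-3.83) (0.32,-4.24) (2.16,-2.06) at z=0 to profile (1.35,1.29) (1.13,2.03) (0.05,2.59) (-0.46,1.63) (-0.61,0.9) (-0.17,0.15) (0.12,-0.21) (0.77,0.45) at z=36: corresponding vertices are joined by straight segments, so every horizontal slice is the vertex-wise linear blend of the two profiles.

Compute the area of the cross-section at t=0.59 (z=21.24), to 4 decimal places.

Cross-section at t=0.59: each vertex is (1-t)·p0[i] + t·p1[i].
  v1: (1-0.59)·(4.18,0.39) + 0.59·(1.35,1.29) = (2.5103,0.9210)
  v2: (1-0.59)·(2.35,1.81) + 0.59·(1.13,2.03) = (1.6302,1.9398)
  v3: (1-0.59)·(0.08,2.93) + 0.59·(0.05,2.59) = (0.0623,2.7294)
  v4: (1-0.59)·(-3.05,2.95) + 0.59·(-0.46,1.63) = (-1.5219,2.1712)
  v5: (1-0.59)·(-3.23,-1.4) + 0.59·(-0.61,0.9) = (-1.6842,-0.0430)
  v6: (1-0.59)·(-0.7,-3.83) + 0.59·(-0.17,0.15) = (-0.3873,-1.4818)
  v7: (1-0.59)·(0.32,-4.24) + 0.59·(0.12,-0.21) = (0.2020,-1.8623)
  v8: (1-0.59)·(2.16,-2.06) + 0.59·(0.77,0.45) = (1.3399,-0.5791)
Shoelace sum Σ(x_i·y_{i+1} − x_{i+1}·y_i):
  i=1: 2.5103·1.9398 − 1.6302·0.9210 = +3.3681 (running +3.3681)
  i=2: 1.6302·2.7294 − 0.0623·1.9398 = +4.3286 (running +7.6967)
  i=3: 0.0623·2.1712 − -1.5219·2.7294 = +4.2891 (running +11.9858)
  i=4: -1.5219·-0.0430 − -1.6842·2.1712 = +3.7222 (running +15.7080)
  i=5: -1.6842·-1.4818 − -0.3873·-0.0430 = +2.4790 (running +18.1870)
  i=6: -0.3873·-1.8623 − 0.2020·-1.4818 = +1.0206 (running +19.2076)
  i=7: 0.2020·-0.5791 − 1.3399·-1.8623 = +2.3783 (running +21.5859)
  i=8: 1.3399·0.9210 − 2.5103·-0.5791 = +2.6878 (running +24.2737)
Area = |Σ|/2 = |24.2737|/2 = 12.1368

Area at t=0.59: 12.1368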